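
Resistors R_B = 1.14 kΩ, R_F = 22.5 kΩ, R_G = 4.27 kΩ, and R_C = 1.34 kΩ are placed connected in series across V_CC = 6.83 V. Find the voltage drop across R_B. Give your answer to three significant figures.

Series total: ΣR = 1.14 + 22.5 + 4.27 + 1.34 = 29.25 kΩ.
V = V_CC · R/ΣR = 6.83 × 0.03897 = 0.2662 V.

V ≈ 0.266 V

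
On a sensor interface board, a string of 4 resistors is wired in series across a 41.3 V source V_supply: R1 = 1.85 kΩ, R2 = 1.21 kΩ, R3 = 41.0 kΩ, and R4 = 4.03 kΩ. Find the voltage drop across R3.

V ≈ 35.2 V

Series total: ΣR = 1.85 + 1.21 + 41.0 + 4.03 = 48.09 kΩ.
By the voltage-divider rule, V = 41.3 × 41.00/48.09 = 35.21 V.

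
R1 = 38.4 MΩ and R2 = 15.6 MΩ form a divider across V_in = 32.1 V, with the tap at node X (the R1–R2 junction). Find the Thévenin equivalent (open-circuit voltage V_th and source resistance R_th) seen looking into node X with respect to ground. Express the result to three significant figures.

V_th ≈ 9.27 V, R_th ≈ 11.1 MΩ

With X open, the divider is unloaded: V_th = 32.1 × 15.6/54.00 = 9.273 V.
With V_in suppressed (replaced by a short), R_th = R1 ‖ R2 = (38.40 × 15.6)/(38.40 + 15.6) = 11.09 MΩ.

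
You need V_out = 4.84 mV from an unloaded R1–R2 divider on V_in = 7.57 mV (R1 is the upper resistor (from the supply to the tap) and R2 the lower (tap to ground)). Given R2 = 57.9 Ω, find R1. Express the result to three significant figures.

R1 ≈ 32.7 Ω

V_out/V_in = R2/(R1+R2) = 0.6394.
R1 = R2·(1/k − 1) = 57.9 × 0.5640 = 32.66 Ω.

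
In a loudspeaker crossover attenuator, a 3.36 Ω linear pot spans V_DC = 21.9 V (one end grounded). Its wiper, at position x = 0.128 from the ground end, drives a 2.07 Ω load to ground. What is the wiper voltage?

V_out ≈ 2.37 V

The pot divides into 2.930 Ω above the wiper and 0.4301 Ω below.
Lower segment in parallel with the load: 0.4301 ‖ 2.07 = 0.3561 Ω.
Then V_out = V_DC · 0.3561/(2.930 + 0.3561) = 2.373 V.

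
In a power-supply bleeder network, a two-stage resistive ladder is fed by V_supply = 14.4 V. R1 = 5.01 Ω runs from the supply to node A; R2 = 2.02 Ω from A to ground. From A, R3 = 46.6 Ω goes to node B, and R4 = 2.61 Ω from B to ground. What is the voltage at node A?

Looking into the second stage from A: R3 + R4 = 49.21 Ω appears in parallel with R2.
R2 ‖ (R3+R4) = 1.940 Ω.
First divider: V_A = V_supply · 1.940/(5.01 + 1.940) = 4.020 V.

V_A ≈ 4.02 V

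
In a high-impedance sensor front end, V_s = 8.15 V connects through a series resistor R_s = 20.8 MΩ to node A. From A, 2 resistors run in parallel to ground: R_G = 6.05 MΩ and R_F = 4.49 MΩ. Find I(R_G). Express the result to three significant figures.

Parallel bank: R_p = 1/(1/6.05 + 1/4.49) = 2.577 MΩ.
V_A = 8.15 × 2.577/23.38 = 0.8985 V.
I(R_G) = V_A / R_G = 0.8985/6.05 = 0.1485 µA.
(Equivalently: I_total = 0.3486 µA, then current-divider fraction G_k/ΣG = 0.4260.)

I ≈ 0.149 µA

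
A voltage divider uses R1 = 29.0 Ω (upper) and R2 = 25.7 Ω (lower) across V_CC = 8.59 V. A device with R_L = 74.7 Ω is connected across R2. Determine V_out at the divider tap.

V_out ≈ 3.41 V

The load sits in parallel with R2, giving an effective lower resistance R2' = R2·R_L/(R2+R_L) = 19.12 Ω.
Then V_out = V_CC · R2'/(R1 + R2') = 8.59 × 19.12/48.12 = 3.413 V.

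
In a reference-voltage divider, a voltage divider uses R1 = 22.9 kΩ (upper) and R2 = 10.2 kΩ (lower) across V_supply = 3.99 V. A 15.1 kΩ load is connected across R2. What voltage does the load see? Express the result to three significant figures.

The load sits in parallel with R2, giving an effective lower resistance R2' = R2·R_L/(R2+R_L) = 6.088 kΩ.
Then V_out = V_supply · R2'/(R1 + R2') = 3.99 × 6.088/28.99 = 0.8379 V.

V_out ≈ 0.838 V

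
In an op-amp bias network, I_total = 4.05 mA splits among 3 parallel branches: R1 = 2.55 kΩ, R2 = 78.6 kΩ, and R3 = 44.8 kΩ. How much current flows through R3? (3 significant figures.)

Conductances: ΣG = 1/2.55 + 1/78.6 + 1/44.8 = 0.4272 (1/kΩ).
Current divider: I(R3) = I_total · G_k/ΣG = 4.05 × (0.02232/0.4272) = 4.05 × 0.05225 = 0.2116 mA.

I ≈ 0.212 mA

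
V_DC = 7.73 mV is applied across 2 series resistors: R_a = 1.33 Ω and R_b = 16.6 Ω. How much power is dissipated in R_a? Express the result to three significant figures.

P ≈ 0.247 µW

Series current I = V_DC/ΣR = 7.73/17.93 = 0.4311 mA.
P = I²R = 0.1859 × 1.33 = 0.2472 µW.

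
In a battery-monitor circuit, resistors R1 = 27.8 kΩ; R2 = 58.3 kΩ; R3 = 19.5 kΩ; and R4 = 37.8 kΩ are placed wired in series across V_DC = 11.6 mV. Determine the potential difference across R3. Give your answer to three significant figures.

Series total: ΣR = 27.8 + 58.3 + 19.5 + 37.8 = 143.4 kΩ.
V = V_DC · R/ΣR = 11.6 × 0.1360 = 1.577 mV.

V ≈ 1.58 mV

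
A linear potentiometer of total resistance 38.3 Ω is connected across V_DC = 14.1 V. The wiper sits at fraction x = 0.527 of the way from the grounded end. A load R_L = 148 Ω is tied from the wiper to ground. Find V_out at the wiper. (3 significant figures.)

Split the track: R_lower = x·R_p = 20.18 Ω, R_upper = (1−x)·R_p = 18.12 Ω.
(x·R_p) ‖ R_L = 17.76 Ω.
Loaded-divider output: V_out = 14.1 × 0.4951 = 6.980 V.
(Unloaded: V_out = x·V_DC = 7.43 V.)

V_out ≈ 6.98 V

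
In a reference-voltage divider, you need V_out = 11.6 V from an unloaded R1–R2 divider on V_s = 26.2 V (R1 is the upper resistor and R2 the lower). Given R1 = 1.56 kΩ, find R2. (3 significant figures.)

R2 ≈ 1.24 kΩ

V_out/V_s = R2/(R1+R2) = 0.4427.
Rearranging, R2 = R1·k/(1−k) = 1.56 × 0.7945 = 1.239 kΩ.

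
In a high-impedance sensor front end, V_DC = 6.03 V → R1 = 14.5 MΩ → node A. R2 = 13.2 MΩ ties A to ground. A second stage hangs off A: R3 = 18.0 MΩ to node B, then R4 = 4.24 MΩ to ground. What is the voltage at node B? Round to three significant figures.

The second stage (R3 + R4 = 22.24 MΩ) loads node A in parallel with R2.
Effective lower resistance at A: R2 ‖ 22.24 = 8.284 MΩ.
First divider: V_A = V_DC · 8.284/(14.5 + 8.284) = 2.192 V.
Stage 2 is unloaded, so V_B = V_A · R4/(R3+R4) = 2.192 × 4.24/22.24 = 0.4180 V.

V_B ≈ 0.418 V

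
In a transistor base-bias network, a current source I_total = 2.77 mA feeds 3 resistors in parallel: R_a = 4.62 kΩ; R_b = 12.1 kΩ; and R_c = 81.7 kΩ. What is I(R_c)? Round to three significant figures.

I ≈ 0.109 mA

Conductances: ΣG = 1/4.62 + 1/12.1 + 1/81.7 = 0.3113 (1/kΩ).
By the current-divider rule, I = I_total · G_k/ΣG = 2.77 × 0.03931 = 0.1089 mA.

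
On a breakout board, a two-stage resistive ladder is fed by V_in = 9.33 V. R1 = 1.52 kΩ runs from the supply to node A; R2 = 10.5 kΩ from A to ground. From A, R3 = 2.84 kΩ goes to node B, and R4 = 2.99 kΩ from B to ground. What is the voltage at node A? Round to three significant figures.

V_A ≈ 6.64 V

The second stage (R3 + R4 = 5.830 kΩ) loads node A in parallel with R2.
Effective lower resistance at A: R2 ‖ 5.830 = 3.749 kΩ.
V_A = 9.33 × 3.749/(1.52 + 3.749) = 6.638 V.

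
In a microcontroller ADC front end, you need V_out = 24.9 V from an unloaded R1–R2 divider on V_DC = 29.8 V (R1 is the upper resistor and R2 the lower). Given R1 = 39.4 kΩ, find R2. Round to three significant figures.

R2 ≈ 200 kΩ

Required fraction k = V_out/V_DC = 0.8356.
Rearranging, R2 = R1·k/(1−k) = 39.4 × 5.082 = 200.2 kΩ.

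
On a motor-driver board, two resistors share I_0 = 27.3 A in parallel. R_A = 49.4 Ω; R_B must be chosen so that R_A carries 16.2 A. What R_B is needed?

The fraction through R_A equals R_B/(R_A+R_B).
With f = 0.5934, R_B = R_A · f/(1−f) = 49.4 × 1.459 = 72.10 Ω.

R_B ≈ 72.1 Ω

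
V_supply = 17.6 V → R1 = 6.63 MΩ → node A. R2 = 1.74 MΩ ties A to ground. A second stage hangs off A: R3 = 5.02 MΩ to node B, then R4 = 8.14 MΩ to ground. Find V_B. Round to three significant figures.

V_B ≈ 2.05 V

The second stage (R3 + R4 = 13.16 MΩ) loads node A in parallel with R2.
R2 ‖ (R3+R4) = 1.537 MΩ.
V_A = 17.6 × 1.537/(6.63 + 1.537) = 3.312 V.
V_B = V_A × 0.6185 = 2.049 V.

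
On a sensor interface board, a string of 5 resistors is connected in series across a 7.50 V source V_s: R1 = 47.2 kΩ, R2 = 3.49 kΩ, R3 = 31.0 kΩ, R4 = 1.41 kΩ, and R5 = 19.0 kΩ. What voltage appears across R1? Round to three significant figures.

V ≈ 3.47 V

Series total: ΣR = 47.2 + 3.49 + 31.0 + 1.41 + 19.0 = 102.1 kΩ.
Voltage divider: V = V_s · (47.20 / 102.1) = 7.50 × 0.4623 = 3.467 V.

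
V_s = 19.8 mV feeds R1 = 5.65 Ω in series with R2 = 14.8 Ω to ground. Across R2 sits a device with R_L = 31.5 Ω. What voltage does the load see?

V_out ≈ 12.7 mV

R2 ‖ R_L = (14.8 × 31.5)/(14.8 + 31.5) = 10.07 Ω.
Voltage divider with the loaded lower leg: V_out = 19.8 × 10.07/(5.65 + 10.07) = 19.8 × 0.6406 = 12.68 mV.
(Unloaded it would be 14.3 mV; the load pulls it down.)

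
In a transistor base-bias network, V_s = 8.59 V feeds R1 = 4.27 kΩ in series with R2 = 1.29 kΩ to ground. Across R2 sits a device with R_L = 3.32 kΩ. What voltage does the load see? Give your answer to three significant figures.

V_out ≈ 1.53 V

First combine the lower leg with the load: R2 ‖ R_L = 0.9290 kΩ.
Now apply the divider: V_out = 8.59 × 0.1787 = 1.535 V.
(Unloaded it would be 1.99 V; the load pulls it down.)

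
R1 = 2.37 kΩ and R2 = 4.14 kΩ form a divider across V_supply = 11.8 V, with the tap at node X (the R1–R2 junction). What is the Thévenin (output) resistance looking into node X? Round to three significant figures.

With V_supply suppressed (replaced by a short), R_th = R1 ‖ R2 = (2.370 × 4.14)/(2.370 + 4.14) = 1.507 kΩ.

R_th ≈ 1.51 kΩ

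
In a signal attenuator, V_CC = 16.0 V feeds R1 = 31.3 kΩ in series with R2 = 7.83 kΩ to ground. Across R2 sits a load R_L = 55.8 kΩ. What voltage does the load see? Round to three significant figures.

First combine the lower leg with the load: R2 ‖ R_L = 6.866 kΩ.
Voltage divider with the loaded lower leg: V_out = 16.0 × 6.866/(31.3 + 6.866) = 16.0 × 0.1799 = 2.879 V.

V_out ≈ 2.88 V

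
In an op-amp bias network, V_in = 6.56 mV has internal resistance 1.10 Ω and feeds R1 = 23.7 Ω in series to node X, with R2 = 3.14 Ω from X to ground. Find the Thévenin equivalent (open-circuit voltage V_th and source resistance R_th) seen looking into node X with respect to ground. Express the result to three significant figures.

V_th ≈ 0.737 mV, R_th ≈ 2.79 Ω

R1' = 1.10 + 23.7 = 24.80 Ω (source resistance + R1).
Open-circuit (no load on X): V_th = V_in · R2/(R1' + R2) = 6.56 × 3.14/(24.80 + 3.14) = 0.7372 mV.
Looking into X with the source shorted: R_th = R1'·R2/(R1'+R2) = 24.80 × 3.14/27.94 = 2.787 Ω.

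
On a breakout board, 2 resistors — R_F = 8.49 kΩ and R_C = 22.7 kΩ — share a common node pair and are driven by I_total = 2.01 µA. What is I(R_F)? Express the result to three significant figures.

For two parallel branches, I_k = I_total · (other R)/(sum of R).
I(R_F) = 2.01 × 22.7/(8.49 + 22.7) = 2.01 × 0.7278 = 1.463 µA.

I ≈ 1.46 µA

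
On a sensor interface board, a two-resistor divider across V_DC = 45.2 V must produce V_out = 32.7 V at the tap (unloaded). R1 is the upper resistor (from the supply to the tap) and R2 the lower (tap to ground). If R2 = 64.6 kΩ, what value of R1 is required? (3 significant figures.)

R1 ≈ 24.7 kΩ

The divider ratio is R2/(R1+R2) = 32.7/45.2 = 0.7235.
So R1 = R2 · (V_DC/V_out − 1) = 64.6 × (45.2/32.7 − 1) = 64.6 × 0.3823 = 24.69 kΩ.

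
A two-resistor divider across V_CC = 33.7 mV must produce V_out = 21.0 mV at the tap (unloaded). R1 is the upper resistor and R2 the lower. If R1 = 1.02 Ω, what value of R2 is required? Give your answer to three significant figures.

Required fraction k = V_out/V_CC = 0.6231.
Rearranging, R2 = R1·k/(1−k) = 1.02 × 1.654 = 1.687 Ω.

R2 ≈ 1.69 Ω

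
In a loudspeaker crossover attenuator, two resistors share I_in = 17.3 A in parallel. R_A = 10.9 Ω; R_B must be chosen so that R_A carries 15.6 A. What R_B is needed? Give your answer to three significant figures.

Two-branch current divider: I_A = I_in · R_B/(R_A + R_B).
With f = 0.9017, R_B = R_A · f/(1−f) = 10.9 × 9.176 = 100.0 Ω.

R_B ≈ 100 Ω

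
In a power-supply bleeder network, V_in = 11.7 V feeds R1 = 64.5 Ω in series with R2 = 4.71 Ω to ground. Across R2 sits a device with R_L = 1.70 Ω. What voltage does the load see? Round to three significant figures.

The load sits in parallel with R2, giving an effective lower resistance R2' = R2·R_L/(R2+R_L) = 1.249 Ω.
Now apply the divider: V_out = 11.7 × 0.01900 = 0.2223 V.
(Unloaded it would be 0.796 V; the load pulls it down.)

V_out ≈ 0.222 V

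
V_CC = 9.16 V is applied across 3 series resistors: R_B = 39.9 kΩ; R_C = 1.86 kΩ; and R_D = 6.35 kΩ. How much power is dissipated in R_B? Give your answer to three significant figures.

P ≈ 1.45 mW

Series current I = V_CC/ΣR = 9.16/48.11 = 0.1904 mA.
P(R_B) = I²·R_B = (0.1904)² × 39.9 = 1.446 mW.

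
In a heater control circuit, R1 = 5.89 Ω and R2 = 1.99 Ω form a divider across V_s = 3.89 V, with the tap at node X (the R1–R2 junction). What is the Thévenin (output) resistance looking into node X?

Zeroing V_s shorts the top of R1 to ground, so R_th = R1 ‖ R2 = 1.487 Ω.

R_th ≈ 1.49 Ω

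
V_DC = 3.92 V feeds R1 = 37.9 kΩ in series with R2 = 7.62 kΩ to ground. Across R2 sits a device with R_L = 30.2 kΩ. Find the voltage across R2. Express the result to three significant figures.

V_out ≈ 0.542 V

First combine the lower leg with the load: R2 ‖ R_L = 6.085 kΩ.
Now apply the divider: V_out = 3.92 × 0.1383 = 0.5423 V.
(Unloaded it would be 0.656 V; the load pulls it down.)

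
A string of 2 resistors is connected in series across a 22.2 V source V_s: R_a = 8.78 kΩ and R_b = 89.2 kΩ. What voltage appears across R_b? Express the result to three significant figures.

V ≈ 20.2 V

ΣR = 8.78 + 89.2 = 97.98 kΩ.
V = V_s · R/ΣR = 22.2 × 0.9104 = 20.21 V.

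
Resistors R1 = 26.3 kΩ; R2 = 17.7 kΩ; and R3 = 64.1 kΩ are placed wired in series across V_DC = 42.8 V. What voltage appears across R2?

V ≈ 7.01 V

Series total: ΣR = 26.3 + 17.7 + 64.1 = 108.1 kΩ.
V = V_DC · R/ΣR = 42.8 × 0.1637 = 7.008 V.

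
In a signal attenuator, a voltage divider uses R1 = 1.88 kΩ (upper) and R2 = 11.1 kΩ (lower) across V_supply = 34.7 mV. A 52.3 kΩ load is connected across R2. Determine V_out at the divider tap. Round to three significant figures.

First combine the lower leg with the load: R2 ‖ R_L = 9.157 kΩ.
Voltage divider with the loaded lower leg: V_out = 34.7 × 9.157/(1.88 + 9.157) = 34.7 × 0.8297 = 28.79 mV.

V_out ≈ 28.8 mV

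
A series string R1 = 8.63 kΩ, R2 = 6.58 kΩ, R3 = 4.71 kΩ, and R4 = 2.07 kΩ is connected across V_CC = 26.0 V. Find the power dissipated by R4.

The common current is I = 26.0/21.99 = 1.182 mA.
V(R4) = I·R = 2.447 V; P = V·I = 2.447 × 1.182 = 2.894 mW.

P ≈ 2.89 mW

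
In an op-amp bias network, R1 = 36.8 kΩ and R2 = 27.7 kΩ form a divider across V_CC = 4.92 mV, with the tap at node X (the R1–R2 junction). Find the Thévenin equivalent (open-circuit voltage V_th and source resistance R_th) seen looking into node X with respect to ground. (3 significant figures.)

V_th ≈ 2.11 mV, R_th ≈ 15.8 kΩ

With X open, the divider is unloaded: V_th = 4.92 × 27.7/64.50 = 2.113 mV.
Looking into X with the source shorted: R_th = R1·R2/(R1+R2) = 36.80 × 27.7/64.50 = 15.80 kΩ.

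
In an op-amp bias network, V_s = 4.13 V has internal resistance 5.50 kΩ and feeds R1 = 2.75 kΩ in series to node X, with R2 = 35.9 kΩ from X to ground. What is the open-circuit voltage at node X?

R1' = 5.50 + 2.75 = 8.250 kΩ (source resistance + R1).
With X open, the divider is unloaded: V_th = 4.13 × 35.9/44.15 = 3.358 V.

V_th ≈ 3.36 V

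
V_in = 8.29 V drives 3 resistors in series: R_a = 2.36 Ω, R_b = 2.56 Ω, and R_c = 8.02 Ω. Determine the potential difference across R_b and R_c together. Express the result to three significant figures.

Series total: ΣR = 2.36 + 2.56 + 8.02 = 12.94 Ω.
R_{R_b..R_c} = 2.56 + 8.02 = 10.58 Ω.
V = V_in · R/ΣR = 8.29 × 0.8176 = 6.778 V.

V ≈ 6.78 V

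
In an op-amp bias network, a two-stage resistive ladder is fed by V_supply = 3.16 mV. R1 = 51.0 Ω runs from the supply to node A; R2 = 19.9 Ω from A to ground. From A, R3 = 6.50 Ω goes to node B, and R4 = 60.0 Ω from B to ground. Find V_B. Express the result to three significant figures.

V_B ≈ 0.658 mV

The second stage (R3 + R4 = 66.50 Ω) loads node A in parallel with R2.
R2 ‖ (R3+R4) = 15.32 Ω.
So V_A = 3.16 × 0.2310 = 0.7298 mV.
Then the unloaded second divider: V_B = V_A × R4/(R3+R4) = 0.7298 × 0.9023 = 0.6585 mV.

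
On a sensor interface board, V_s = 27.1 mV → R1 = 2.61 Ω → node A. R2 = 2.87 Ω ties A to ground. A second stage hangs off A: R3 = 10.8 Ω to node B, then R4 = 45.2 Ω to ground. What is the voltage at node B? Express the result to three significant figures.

V_B ≈ 11.2 mV

Node A sees R2 in parallel with the series input of stage 2, R3 + R4 = 56.00 Ω.
R2 ‖ (R3+R4) = 2.730 Ω.
First divider: V_A = V_s · 2.730/(2.61 + 2.730) = 13.85 mV.
Stage 2 is unloaded, so V_B = V_A · R4/(R3+R4) = 13.85 × 45.2/56.00 = 11.18 mV.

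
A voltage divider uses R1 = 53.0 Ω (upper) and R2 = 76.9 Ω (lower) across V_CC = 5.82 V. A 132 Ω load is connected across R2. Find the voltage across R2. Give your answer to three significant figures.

V_out ≈ 2.78 V

R2 ‖ R_L = (76.9 × 132)/(76.9 + 132) = 48.59 Ω.
Voltage divider with the loaded lower leg: V_out = 5.82 × 48.59/(53.0 + 48.59) = 5.82 × 0.4783 = 2.784 V.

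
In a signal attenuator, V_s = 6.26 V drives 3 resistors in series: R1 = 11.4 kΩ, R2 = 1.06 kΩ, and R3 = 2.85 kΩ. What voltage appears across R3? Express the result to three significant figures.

ΣR = 11.4 + 1.06 + 2.85 = 15.31 kΩ.
V = V_s · R/ΣR = 6.26 × 0.1862 = 1.165 V.

V ≈ 1.17 V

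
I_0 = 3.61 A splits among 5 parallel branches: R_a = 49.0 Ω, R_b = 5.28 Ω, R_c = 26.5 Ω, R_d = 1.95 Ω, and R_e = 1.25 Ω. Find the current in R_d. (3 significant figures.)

Conductances: ΣG = 1/49.0 + 1/5.28 + 1/26.5 + 1/1.95 + 1/1.25 = 1.560 (1/Ω).
Current divider: I(R_d) = I_0 · G_k/ΣG = 3.61 × (0.5128/1.560) = 3.61 × 0.3287 = 1.186 A.

I ≈ 1.19 A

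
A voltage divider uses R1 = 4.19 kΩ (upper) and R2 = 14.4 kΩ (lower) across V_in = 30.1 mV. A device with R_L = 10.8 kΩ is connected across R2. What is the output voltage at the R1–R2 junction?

R2 ‖ R_L = (14.4 × 10.8)/(14.4 + 10.8) = 6.171 kΩ.
Voltage divider with the loaded lower leg: V_out = 30.1 × 6.171/(4.19 + 6.171) = 30.1 × 0.5956 = 17.93 mV.
(Unloaded it would be 23.3 mV; the load pulls it down.)

V_out ≈ 17.9 mV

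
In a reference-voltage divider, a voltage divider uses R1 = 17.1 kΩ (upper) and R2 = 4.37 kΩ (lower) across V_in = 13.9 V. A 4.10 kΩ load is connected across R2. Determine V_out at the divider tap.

V_out ≈ 1.53 V

The load sits in parallel with R2, giving an effective lower resistance R2' = R2·R_L/(R2+R_L) = 2.115 kΩ.
Voltage divider with the loaded lower leg: V_out = 13.9 × 2.115/(17.1 + 2.115) = 13.9 × 0.1101 = 1.530 V.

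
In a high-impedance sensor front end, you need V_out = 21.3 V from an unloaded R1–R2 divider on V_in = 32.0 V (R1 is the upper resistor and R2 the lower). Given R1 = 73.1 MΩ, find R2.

The divider ratio is R2/(R1+R2) = 21.3/32.0 = 0.6656.
So R2 = R1 · V_out/(V_in − V_out) = 73.1 × 21.3/(32.0 − 21.3) = 73.1 × 1.991 = 145.5 MΩ.

R2 ≈ 146 MΩ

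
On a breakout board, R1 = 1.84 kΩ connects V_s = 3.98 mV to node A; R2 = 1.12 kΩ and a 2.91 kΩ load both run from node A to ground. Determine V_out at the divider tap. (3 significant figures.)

V_out ≈ 1.22 mV

R2 ‖ R_L = (1.12 × 2.91)/(1.12 + 2.91) = 0.8087 kΩ.
Voltage divider with the loaded lower leg: V_out = 3.98 × 0.8087/(1.84 + 0.8087) = 3.98 × 0.3053 = 1.215 mV.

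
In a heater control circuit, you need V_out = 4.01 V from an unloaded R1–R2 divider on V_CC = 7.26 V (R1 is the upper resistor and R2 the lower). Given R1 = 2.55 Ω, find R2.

Required fraction k = V_out/V_CC = 0.5523.
R2 = R1 · 0.5523/(1 − 0.5523) = 3.146 Ω.

R2 ≈ 3.15 Ω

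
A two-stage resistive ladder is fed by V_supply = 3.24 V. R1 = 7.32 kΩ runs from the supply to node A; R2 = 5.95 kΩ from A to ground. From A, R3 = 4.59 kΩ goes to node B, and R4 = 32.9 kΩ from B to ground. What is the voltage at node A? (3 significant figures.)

V_A ≈ 1.34 V

Looking into the second stage from A: R3 + R4 = 37.49 kΩ appears in parallel with R2.
R2 ‖ (R3+R4) = 5.135 kΩ.
So V_A = 3.24 × 0.4123 = 1.336 V.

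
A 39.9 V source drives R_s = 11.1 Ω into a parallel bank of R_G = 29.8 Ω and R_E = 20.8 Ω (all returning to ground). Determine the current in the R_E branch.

Combine the parallel branches: R_p = (1/29.8 + 1/20.8)⁻¹ = 12.25 Ω.
Node voltage V_A = V_in · R_p/(R_s + R_p) = 39.9 × 0.5246 = 20.93 V.
I(R_E) = V_A / R_E = 20.93/20.8 = 1.006 A.
(Equivalently: I_total = 1.709 A, then current-divider fraction G_k/ΣG = 0.5889.)

I ≈ 1.01 A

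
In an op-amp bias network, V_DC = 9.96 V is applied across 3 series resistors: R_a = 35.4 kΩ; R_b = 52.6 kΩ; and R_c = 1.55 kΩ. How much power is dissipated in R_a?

The common current is I = 9.96/89.55 = 0.1112 mA.
P(R_a) = I²·R_a = (0.1112)² × 35.4 = 0.4379 mW.

P ≈ 0.438 mW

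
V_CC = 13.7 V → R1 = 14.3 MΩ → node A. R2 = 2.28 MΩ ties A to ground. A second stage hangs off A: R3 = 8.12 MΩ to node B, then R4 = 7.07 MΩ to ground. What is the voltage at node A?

V_A ≈ 1.67 V

Looking into the second stage from A: R3 + R4 = 15.19 MΩ appears in parallel with R2.
Effective lower resistance at A: R2 ‖ 15.19 = 1.982 MΩ.
V_A = 13.7 × 1.982/(14.3 + 1.982) = 1.668 V.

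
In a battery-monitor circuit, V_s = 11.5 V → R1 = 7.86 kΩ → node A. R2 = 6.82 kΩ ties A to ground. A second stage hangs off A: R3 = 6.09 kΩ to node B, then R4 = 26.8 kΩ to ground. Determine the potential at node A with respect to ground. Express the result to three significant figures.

V_A ≈ 4.81 V

The second stage (R3 + R4 = 32.89 kΩ) loads node A in parallel with R2.
R2 ‖ (R3+R4) = 5.649 kΩ.
V_A = 11.5 × 5.649/(7.86 + 5.649) = 4.809 V.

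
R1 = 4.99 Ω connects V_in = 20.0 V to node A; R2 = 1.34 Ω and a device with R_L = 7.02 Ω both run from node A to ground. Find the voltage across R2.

V_out ≈ 3.68 V

R2 ‖ R_L = (1.34 × 7.02)/(1.34 + 7.02) = 1.125 Ω.
Now apply the divider: V_out = 20.0 × 0.1840 = 3.680 V.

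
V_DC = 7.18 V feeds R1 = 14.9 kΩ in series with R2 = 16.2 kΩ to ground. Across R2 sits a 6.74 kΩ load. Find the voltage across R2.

The load sits in parallel with R2, giving an effective lower resistance R2' = R2·R_L/(R2+R_L) = 4.760 kΩ.
Now apply the divider: V_out = 7.18 × 0.2421 = 1.738 V.

V_out ≈ 1.74 V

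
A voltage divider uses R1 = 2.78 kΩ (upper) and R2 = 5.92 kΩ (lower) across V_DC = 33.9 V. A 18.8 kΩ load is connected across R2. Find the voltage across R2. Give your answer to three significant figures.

First combine the lower leg with the load: R2 ‖ R_L = 4.502 kΩ.
Now apply the divider: V_out = 33.9 × 0.6183 = 20.96 V.

V_out ≈ 21.0 V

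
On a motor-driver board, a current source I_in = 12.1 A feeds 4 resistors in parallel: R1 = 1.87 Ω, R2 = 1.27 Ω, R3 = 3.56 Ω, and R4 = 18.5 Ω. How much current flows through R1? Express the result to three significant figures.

I ≈ 3.90 A

ΣG = 1/1.87 + 1/1.27 + 1/3.56 + 1/18.5 = 1.657.
Current divider: I(R1) = I_in · G_k/ΣG = 12.1 × (0.5348/1.657) = 12.1 × 0.3227 = 3.905 A.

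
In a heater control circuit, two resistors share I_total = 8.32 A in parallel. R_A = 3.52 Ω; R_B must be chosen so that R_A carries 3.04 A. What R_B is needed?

R_B ≈ 2.03 Ω

Two-branch current divider: I_A = I_total · R_B/(R_A + R_B).
3.04/8.32 = R_B/(R_A + R_B) → R_B = R_A · (0.3654)/(1 − 0.3654) = 3.52 × 0.5758 = 2.027 Ω.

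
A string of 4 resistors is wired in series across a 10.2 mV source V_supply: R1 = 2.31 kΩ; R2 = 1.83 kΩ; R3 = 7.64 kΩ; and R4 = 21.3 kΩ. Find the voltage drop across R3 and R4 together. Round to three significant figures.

V ≈ 8.92 mV

Total series resistance ΣR = 2.31 + 1.83 + 7.64 + 21.3 = 33.08 kΩ.
R_{R3..R4} = 7.64 + 21.3 = 28.94 kΩ.
V = V_supply · R/ΣR = 10.2 × 0.8748 = 8.923 mV.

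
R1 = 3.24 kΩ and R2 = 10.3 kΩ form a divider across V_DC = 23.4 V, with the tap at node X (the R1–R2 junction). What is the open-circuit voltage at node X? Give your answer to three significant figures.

V_th ≈ 17.8 V

With X open, the divider is unloaded: V_th = 23.4 × 10.3/13.54 = 17.80 V.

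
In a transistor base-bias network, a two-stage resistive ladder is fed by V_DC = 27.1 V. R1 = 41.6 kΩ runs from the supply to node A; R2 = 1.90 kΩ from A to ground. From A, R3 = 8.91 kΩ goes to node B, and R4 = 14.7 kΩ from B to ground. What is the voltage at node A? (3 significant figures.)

V_A ≈ 1.10 V

The second stage (R3 + R4 = 23.61 kΩ) loads node A in parallel with R2.
R2 ‖ (R3+R4) = 1.758 kΩ.
So V_A = 27.1 × 0.04056 = 1.099 V.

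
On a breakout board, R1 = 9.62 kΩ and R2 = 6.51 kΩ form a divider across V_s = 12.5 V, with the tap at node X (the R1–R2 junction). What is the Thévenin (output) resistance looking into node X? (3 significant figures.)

R_th ≈ 3.88 kΩ

Looking into X with the source shorted: R_th = R1·R2/(R1+R2) = 9.620 × 6.51/16.13 = 3.883 kΩ.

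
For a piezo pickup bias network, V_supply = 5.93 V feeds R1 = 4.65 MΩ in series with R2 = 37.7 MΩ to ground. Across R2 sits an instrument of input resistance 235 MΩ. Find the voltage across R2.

V_out ≈ 5.19 V

R2 ‖ R_L = (37.7 × 235)/(37.7 + 235) = 32.49 MΩ.
Voltage divider with the loaded lower leg: V_out = 5.93 × 32.49/(4.65 + 32.49) = 5.93 × 0.8748 = 5.188 V.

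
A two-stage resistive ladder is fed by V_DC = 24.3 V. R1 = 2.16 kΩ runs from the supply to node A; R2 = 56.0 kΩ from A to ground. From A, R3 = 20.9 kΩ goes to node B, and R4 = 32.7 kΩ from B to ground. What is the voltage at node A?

V_A ≈ 22.5 V

Looking into the second stage from A: R3 + R4 = 53.60 kΩ appears in parallel with R2.
R2 ‖ (R3+R4) = 27.39 kΩ.
V_A = 24.3 × 27.39/(2.16 + 27.39) = 22.52 V.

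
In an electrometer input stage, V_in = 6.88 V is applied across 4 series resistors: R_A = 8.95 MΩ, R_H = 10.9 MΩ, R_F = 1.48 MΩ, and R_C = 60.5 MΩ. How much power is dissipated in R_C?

Series current I = V_in/ΣR = 6.88/81.83 = 0.08408 µA.
P(R_C) = I²·R_C = (0.08408)² × 60.5 = 0.4277 µW.

P ≈ 0.428 µW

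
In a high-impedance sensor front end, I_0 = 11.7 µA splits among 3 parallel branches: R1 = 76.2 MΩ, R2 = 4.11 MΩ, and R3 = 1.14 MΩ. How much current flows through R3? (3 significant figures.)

ΣG = 1/76.2 + 1/4.11 + 1/1.14 = 1.134.
R3 takes the fraction G_k/ΣG = 0.8772/1.134 = 0.7738, so I = 11.7 × 0.7738 = 9.053 µA.

I ≈ 9.05 µA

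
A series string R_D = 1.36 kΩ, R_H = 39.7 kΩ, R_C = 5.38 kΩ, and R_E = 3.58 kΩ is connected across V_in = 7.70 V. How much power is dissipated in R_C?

ΣR = 50.02 kΩ → I = 7.70/50.02 = 0.1539 mA.
V(R_C) = I·R = 0.8282 V; P = V·I = 0.8282 × 0.1539 = 0.1275 mW.

P ≈ 0.127 mW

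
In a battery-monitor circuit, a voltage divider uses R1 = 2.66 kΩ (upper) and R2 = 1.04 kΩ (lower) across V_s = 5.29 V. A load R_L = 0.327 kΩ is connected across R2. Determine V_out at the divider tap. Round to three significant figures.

V_out ≈ 0.452 V

The load sits in parallel with R2, giving an effective lower resistance R2' = R2·R_L/(R2+R_L) = 0.2488 kΩ.
Voltage divider with the loaded lower leg: V_out = 5.29 × 0.2488/(2.66 + 0.2488) = 5.29 × 0.08553 = 0.4524 V.
(Unloaded it would be 1.49 V; the load pulls it down.)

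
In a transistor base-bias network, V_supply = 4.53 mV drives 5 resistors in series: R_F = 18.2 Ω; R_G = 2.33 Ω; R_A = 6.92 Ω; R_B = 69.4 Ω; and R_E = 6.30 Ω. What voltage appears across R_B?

V ≈ 3.05 mV

ΣR = 18.2 + 2.33 + 6.92 + 69.4 + 6.30 = 103.2 Ω.
V = V_supply · R/ΣR = 4.53 × 0.6728 = 3.048 mV.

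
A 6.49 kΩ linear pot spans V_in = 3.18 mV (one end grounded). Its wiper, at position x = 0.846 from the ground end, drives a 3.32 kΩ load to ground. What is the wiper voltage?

V_out ≈ 2.14 mV

Split the track: R_lower = x·R_p = 5.491 kΩ, R_upper = (1−x)·R_p = 0.9995 kΩ.
(x·R_p) ‖ R_L = 2.069 kΩ.
Loaded-divider output: V_out = 3.18 × 0.6743 = 2.144 mV.
(Unloaded: V_out = x·V_in = 2.69 mV.)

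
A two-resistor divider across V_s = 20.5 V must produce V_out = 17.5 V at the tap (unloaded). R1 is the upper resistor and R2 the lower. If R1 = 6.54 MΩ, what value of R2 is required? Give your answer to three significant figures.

Required fraction k = V_out/V_s = 0.8537.
Rearranging, R2 = R1·k/(1−k) = 6.54 × 5.833 = 38.15 MΩ.

R2 ≈ 38.1 MΩ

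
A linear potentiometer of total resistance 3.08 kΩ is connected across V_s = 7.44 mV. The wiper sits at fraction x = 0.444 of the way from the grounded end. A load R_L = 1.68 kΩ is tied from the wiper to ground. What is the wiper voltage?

V_out ≈ 2.27 mV

Split the track: R_lower = x·R_p = 1.368 kΩ, R_upper = (1−x)·R_p = 1.712 kΩ.
Lower segment in parallel with the load: 1.368 ‖ 1.68 = 0.7539 kΩ.
V_out = 7.44 × 0.7539/(1.712 + 0.7539) = 2.274 mV.
(Unloaded: V_out = x·V_s = 3.30 mV.)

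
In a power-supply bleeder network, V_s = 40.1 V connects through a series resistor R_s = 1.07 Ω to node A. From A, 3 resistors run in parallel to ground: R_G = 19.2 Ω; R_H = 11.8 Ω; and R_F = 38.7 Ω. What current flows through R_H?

I ≈ 2.89 A

Parallel bank: R_p = 1/(1/19.2 + 1/11.8 + 1/38.7) = 6.147 Ω.
V_A by voltage divider: V_A = 40.1 × 6.147/(1.07 + 6.147) = 34.16 V.
I(R_H) = V_A / R_H = 34.16/11.8 = 2.895 A.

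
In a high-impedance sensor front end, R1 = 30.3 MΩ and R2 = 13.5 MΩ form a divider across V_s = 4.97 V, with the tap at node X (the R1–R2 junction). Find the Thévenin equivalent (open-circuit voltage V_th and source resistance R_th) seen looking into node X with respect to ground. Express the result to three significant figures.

V_th ≈ 1.53 V, R_th ≈ 9.34 MΩ

With X open, the divider is unloaded: V_th = 4.97 × 13.5/43.80 = 1.532 V.
Looking into X with the source shorted: R_th = R1·R2/(R1+R2) = 30.30 × 13.5/43.80 = 9.339 MΩ.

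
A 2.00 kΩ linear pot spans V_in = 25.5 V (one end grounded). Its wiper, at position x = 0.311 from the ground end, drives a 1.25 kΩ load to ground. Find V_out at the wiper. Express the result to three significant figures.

Split the track: R_lower = x·R_p = 0.6220 kΩ, R_upper = (1−x)·R_p = 1.378 kΩ.
Lower segment in parallel with the load: 0.6220 ‖ 1.25 = 0.4153 kΩ.
Loaded-divider output: V_out = 25.5 × 0.2316 = 5.906 V.

V_out ≈ 5.91 V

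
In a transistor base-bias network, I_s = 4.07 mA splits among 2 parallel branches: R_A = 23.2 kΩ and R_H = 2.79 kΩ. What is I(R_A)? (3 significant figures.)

I ≈ 0.437 mA

With just two branches, the current splits inversely with resistance.
I(R_A) = 4.07 × 2.79/(23.2 + 2.79) = 4.07 × 0.1073 = 0.4369 mA.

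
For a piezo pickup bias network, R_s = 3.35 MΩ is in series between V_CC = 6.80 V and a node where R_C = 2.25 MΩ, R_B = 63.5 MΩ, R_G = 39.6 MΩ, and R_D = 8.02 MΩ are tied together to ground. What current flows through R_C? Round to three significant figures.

I ≈ 0.993 µA

Parallel bank: R_p = 1/(1/2.25 + 1/63.5 + 1/39.6 + 1/8.02) = 1.639 MΩ.
V_A by voltage divider: V_A = 6.80 × 1.639/(3.35 + 1.639) = 2.234 V.
I(R_C) = V_A / R_C = 2.234/2.25 = 0.9929 µA.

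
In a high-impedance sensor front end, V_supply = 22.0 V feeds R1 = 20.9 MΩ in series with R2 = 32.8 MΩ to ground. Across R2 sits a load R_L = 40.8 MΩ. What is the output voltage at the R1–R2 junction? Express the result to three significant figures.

R2 ‖ R_L = (32.8 × 40.8)/(32.8 + 40.8) = 18.18 MΩ.
Now apply the divider: V_out = 22.0 × 0.4652 = 10.24 V.

V_out ≈ 10.2 V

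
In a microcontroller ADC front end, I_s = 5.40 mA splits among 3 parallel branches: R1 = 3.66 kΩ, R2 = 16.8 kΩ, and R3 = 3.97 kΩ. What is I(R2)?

I ≈ 0.550 mA

Conductances: ΣG = 1/3.66 + 1/16.8 + 1/3.97 = 0.5846 (1/kΩ).
R2 takes the fraction G_k/ΣG = 0.05952/0.5846 = 0.1018, so I = 5.40 × 0.1018 = 0.5498 mA.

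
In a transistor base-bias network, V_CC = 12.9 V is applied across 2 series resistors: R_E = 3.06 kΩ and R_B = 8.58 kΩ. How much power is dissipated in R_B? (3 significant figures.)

P ≈ 10.5 mW

ΣR = 11.64 kΩ → I = 12.9/11.64 = 1.108 mA.
V(R_B) = I·R = 9.509 V; P = V·I = 9.509 × 1.108 = 10.54 mW.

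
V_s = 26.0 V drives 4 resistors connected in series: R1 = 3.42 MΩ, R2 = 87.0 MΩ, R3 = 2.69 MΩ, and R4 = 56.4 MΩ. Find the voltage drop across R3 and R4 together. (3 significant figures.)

V ≈ 10.3 V

Total series resistance ΣR = 3.42 + 87.0 + 2.69 + 56.4 = 149.5 MΩ.
R_{R3..R4} = 2.69 + 56.4 = 59.09 MΩ.
Voltage divider: V = V_s · (59.09 / 149.5) = 26.0 × 0.3952 = 10.28 V.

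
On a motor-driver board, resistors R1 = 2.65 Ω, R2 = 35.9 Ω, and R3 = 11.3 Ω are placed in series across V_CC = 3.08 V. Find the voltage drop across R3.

V ≈ 0.698 V

Series total: ΣR = 2.65 + 35.9 + 11.3 = 49.85 Ω.
Voltage divider: V = V_CC · (11.30 / 49.85) = 3.08 × 0.2267 = 0.6982 V.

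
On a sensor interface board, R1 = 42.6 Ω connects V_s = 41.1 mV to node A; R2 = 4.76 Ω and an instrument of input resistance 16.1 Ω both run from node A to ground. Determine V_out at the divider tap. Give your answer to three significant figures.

V_out ≈ 3.26 mV

First combine the lower leg with the load: R2 ‖ R_L = 3.674 Ω.
Now apply the divider: V_out = 41.1 × 0.07939 = 3.263 mV.
(Unloaded it would be 4.13 mV; the load pulls it down.)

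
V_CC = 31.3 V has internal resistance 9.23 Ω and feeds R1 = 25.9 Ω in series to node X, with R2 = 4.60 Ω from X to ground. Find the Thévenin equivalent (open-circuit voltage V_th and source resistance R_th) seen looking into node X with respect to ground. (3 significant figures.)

R1' = 9.23 + 25.9 = 35.13 Ω (source resistance + R1).
Open-circuit (no load on X): V_th = V_CC · R2/(R1' + R2) = 31.3 × 4.60/(35.13 + 4.60) = 3.624 V.
Zeroing V_CC shorts the top of R1' to ground, so R_th = R1' ‖ R2 = 4.067 Ω.

V_th ≈ 3.62 V, R_th ≈ 4.07 Ω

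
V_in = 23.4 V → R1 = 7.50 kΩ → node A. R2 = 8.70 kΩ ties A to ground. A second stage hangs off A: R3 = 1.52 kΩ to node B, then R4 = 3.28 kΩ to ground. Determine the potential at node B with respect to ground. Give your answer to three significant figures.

The second stage (R3 + R4 = 4.800 kΩ) loads node A in parallel with R2.
R2 ‖ (R3+R4) = 3.093 kΩ.
V_A = 23.4 × 3.093/(7.50 + 3.093) = 6.833 V.
Stage 2 is unloaded, so V_B = V_A · R4/(R3+R4) = 6.833 × 3.28/4.800 = 4.669 V.

V_B ≈ 4.67 V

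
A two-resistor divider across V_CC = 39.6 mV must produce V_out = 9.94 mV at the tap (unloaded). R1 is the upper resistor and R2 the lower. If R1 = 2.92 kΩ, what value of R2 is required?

R2 ≈ 0.979 kΩ

V_out/V_CC = R2/(R1+R2) = 0.2510.
So R2 = R1 · V_out/(V_CC − V_out) = 2.92 × 9.94/(39.6 − 9.94) = 2.92 × 0.3351 = 0.9786 kΩ.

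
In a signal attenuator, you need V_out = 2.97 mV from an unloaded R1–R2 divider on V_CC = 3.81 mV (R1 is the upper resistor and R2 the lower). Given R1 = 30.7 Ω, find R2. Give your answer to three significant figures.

Required fraction k = V_out/V_CC = 0.7795.
R2 = R1 · 0.7795/(1 − 0.7795) = 108.5 Ω.

R2 ≈ 109 Ω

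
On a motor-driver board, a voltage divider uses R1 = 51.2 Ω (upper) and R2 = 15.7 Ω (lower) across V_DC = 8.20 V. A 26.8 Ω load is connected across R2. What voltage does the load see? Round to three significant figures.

V_out ≈ 1.33 V

First combine the lower leg with the load: R2 ‖ R_L = 9.900 Ω.
Then V_out = V_DC · R2'/(R1 + R2') = 8.20 × 9.900/61.10 = 1.329 V.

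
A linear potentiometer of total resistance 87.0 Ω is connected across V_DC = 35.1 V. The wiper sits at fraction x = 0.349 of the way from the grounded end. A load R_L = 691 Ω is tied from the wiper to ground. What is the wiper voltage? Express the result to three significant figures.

Split the track: R_lower = x·R_p = 30.36 Ω, R_upper = (1−x)·R_p = 56.64 Ω.
R_L loads the lower segment: effective lower R = 29.08 Ω.
Loaded-divider output: V_out = 35.1 × 0.3393 = 11.91 V.

V_out ≈ 11.9 V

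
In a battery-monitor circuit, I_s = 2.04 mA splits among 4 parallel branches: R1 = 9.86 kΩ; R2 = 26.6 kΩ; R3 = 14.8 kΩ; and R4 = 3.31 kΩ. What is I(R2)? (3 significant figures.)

I ≈ 0.151 mA

ΣG = 1/9.86 + 1/26.6 + 1/14.8 + 1/3.31 = 0.5087.
Current divider: I(R2) = I_s · G_k/ΣG = 2.04 × (0.03759/0.5087) = 2.04 × 0.07390 = 0.1508 mA.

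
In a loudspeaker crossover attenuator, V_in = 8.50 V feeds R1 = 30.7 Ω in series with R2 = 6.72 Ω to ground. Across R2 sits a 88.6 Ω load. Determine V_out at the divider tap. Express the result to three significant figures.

V_out ≈ 1.44 V

The load sits in parallel with R2, giving an effective lower resistance R2' = R2·R_L/(R2+R_L) = 6.246 Ω.
Voltage divider with the loaded lower leg: V_out = 8.50 × 6.246/(30.7 + 6.246) = 8.50 × 0.1691 = 1.437 V.
(Unloaded it would be 1.53 V; the load pulls it down.)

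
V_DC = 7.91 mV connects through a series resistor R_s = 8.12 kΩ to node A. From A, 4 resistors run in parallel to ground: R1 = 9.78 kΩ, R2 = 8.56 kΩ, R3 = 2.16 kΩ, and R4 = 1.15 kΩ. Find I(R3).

Equivalent of the parallel group: R_p = 0.6445 kΩ.
Node voltage V_A = V_DC · R_p/(R_s + R_p) = 7.91 × 0.07353 = 0.5817 mV.
I(R3) = V_A / R3 = 0.5817/2.16 = 0.2693 µA.
(Equivalently: I_total = 0.9025 µA, then current-divider fraction G_k/ΣG = 0.2984.)

I ≈ 0.269 µA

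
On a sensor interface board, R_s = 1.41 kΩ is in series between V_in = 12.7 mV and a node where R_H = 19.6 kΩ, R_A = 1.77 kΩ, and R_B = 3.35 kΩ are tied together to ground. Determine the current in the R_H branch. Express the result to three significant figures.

Equivalent of the parallel group: R_p = 1.093 kΩ.
Node voltage V_A = V_in · R_p/(R_s + R_p) = 12.7 × 0.4368 = 5.547 mV.
I(R_H) = V_A / R_H = 5.547/19.6 = 0.2830 µA.

I ≈ 0.283 µA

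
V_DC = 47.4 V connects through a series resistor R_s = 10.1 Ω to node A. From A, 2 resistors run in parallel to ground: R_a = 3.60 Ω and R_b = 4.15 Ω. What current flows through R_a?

Equivalent of the parallel group: R_p = 1.928 Ω.
V_A by voltage divider: V_A = 47.4 × 1.928/(10.1 + 1.928) = 7.597 V.
I(R_a) = V_A / R_a = 7.597/3.60 = 2.110 A.
(Equivalently: I_total = 3.941 A, then current-divider fraction G_k/ΣG = 0.5355.)

I ≈ 2.11 A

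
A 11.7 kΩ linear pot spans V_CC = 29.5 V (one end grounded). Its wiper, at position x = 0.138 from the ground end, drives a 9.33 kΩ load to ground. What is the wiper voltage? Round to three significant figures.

Split the track: R_lower = x·R_p = 1.615 kΩ, R_upper = (1−x)·R_p = 10.09 kΩ.
Lower segment in parallel with the load: 1.615 ‖ 9.33 = 1.376 kΩ.
V_out = 29.5 × 1.376/(10.09 + 1.376) = 3.543 V.

V_out ≈ 3.54 V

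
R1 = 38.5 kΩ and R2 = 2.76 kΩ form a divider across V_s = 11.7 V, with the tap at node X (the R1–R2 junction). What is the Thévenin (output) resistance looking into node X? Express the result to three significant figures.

Zeroing V_s shorts the top of R1 to ground, so R_th = R1 ‖ R2 = 2.575 kΩ.

R_th ≈ 2.58 kΩ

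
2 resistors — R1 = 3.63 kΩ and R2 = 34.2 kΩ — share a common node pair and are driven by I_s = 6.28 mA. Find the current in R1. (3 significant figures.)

I ≈ 5.68 mA

With just two branches, the current splits inversely with resistance.
So I = 6.28 × 34.2/37.83 = 5.677 mA.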